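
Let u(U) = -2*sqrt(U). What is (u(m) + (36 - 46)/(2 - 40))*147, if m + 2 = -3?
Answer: 735/19 - 294*I*sqrt(5) ≈ 38.684 - 657.4*I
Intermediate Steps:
m = -5 (m = -2 - 3 = -5)
(u(m) + (36 - 46)/(2 - 40))*147 = (-2*I*sqrt(5) + (36 - 46)/(2 - 40))*147 = (-2*I*sqrt(5) - 10/(-38))*147 = (-2*I*sqrt(5) - 10*(-1/38))*147 = (-2*I*sqrt(5) + 5/19)*147 = (5/19 - 2*I*sqrt(5))*147 = 735/19 - 294*I*sqrt(5)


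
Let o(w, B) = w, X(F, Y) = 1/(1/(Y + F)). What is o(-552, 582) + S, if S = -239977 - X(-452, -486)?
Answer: -239591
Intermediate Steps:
X(F, Y) = F + Y (X(F, Y) = 1/(1/(F + Y)) = F + Y)
S = -239039 (S = -239977 - (-452 - 486) = -239977 - 1*(-938) = -239977 + 938 = -239039)
o(-552, 582) + S = -552 - 239039 = -239591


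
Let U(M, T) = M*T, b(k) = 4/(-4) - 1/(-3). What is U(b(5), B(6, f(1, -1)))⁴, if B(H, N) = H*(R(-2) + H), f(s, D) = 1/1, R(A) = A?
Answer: 65536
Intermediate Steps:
f(s, D) = 1
b(k) = -⅔ (b(k) = 4*(-¼) - 1*(-⅓) = -1 + ⅓ = -⅔)
B(H, N) = H*(-2 + H)
U(b(5), B(6, f(1, -1)))⁴ = (-4*(-2 + 6))⁴ = (-4*4)⁴ = (-⅔*24)⁴ = (-16)⁴ = 65536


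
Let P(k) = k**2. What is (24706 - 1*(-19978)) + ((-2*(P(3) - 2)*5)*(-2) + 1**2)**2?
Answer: 64565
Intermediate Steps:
(24706 - 1*(-19978)) + ((-2*(P(3) - 2)*5)*(-2) + 1**2)**2 = (24706 - 1*(-19978)) + ((-2*(3**2 - 2)*5)*(-2) + 1**2)**2 = (24706 + 19978) + ((-2*(9 - 2)*5)*(-2) + 1)**2 = 44684 + ((-2*7*5)*(-2) + 1)**2 = 44684 + (-14*5*(-2) + 1)**2 = 44684 + (-70*(-2) + 1)**2 = 44684 + (140 + 1)**2 = 44684 + 141**2 = 44684 + 19881 = 64565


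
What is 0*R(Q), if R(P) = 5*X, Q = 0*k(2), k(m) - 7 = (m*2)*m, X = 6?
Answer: 0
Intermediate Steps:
k(m) = 7 + 2*m² (k(m) = 7 + (m*2)*m = 7 + (2*m)*m = 7 + 2*m²)
Q = 0 (Q = 0*(7 + 2*2²) = 0*(7 + 2*4) = 0*(7 + 8) = 0*15 = 0)
R(P) = 30 (R(P) = 5*6 = 30)
0*R(Q) = 0*30 = 0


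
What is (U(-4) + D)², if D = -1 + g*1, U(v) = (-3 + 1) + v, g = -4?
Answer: 121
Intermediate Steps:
U(v) = -2 + v
D = -5 (D = -1 - 4*1 = -1 - 4 = -5)
(U(-4) + D)² = ((-2 - 4) - 5)² = (-6 - 5)² = (-11)² = 121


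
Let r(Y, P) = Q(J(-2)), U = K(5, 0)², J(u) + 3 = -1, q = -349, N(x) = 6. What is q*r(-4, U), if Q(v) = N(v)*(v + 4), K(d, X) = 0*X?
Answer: 0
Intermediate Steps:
K(d, X) = 0
J(u) = -4 (J(u) = -3 - 1 = -4)
Q(v) = 24 + 6*v (Q(v) = 6*(v + 4) = 6*(4 + v) = 24 + 6*v)
U = 0 (U = 0² = 0)
r(Y, P) = 0 (r(Y, P) = 24 + 6*(-4) = 24 - 24 = 0)
q*r(-4, U) = -349*0 = 0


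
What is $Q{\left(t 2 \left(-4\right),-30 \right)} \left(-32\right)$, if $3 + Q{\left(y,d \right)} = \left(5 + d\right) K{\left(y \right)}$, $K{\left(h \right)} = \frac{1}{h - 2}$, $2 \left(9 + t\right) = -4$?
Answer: $\frac{4528}{43} \approx 105.3$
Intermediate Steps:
$t = -11$ ($t = -9 + \frac{1}{2} \left(-4\right) = -9 - 2 = -11$)
$K{\left(h \right)} = \frac{1}{-2 + h}$
$Q{\left(y,d \right)} = -3 + \frac{5 + d}{-2 + y}$
$Q{\left(t 2 \left(-4\right),-30 \right)} \left(-32\right) = \frac{11 - 30 - 3 \left(-11\right) 2 \left(-4\right)}{-2 + \left(-11\right) 2 \left(-4\right)} \left(-32\right) = \frac{11 - 30 - 3 \left(\left(-22\right) \left(-4\right)\right)}{-2 - -88} \left(-32\right) = \frac{11 - 30 - 264}{-2 + 88} \left(-32\right) = \frac{11 - 30 - 264}{86} \left(-32\right) = \frac{1}{86} \left(-283\right) \left(-32\right) = \left(- \frac{283}{86}\right) \left(-32\right) = \frac{4528}{43}$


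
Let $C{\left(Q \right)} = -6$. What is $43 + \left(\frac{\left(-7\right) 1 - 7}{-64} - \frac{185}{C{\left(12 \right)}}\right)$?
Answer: $\frac{7109}{96} \approx 74.052$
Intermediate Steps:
$43 + \left(\frac{\left(-7\right) 1 - 7}{-64} - \frac{185}{C{\left(12 \right)}}\right) = 43 + \left(\frac{\left(-7\right) 1 - 7}{-64} - \frac{185}{-6}\right) = 43 + \left(\left(-7 - 7\right) \left(- \frac{1}{64}\right) - - \frac{185}{6}\right) = 43 + \left(\left(-14\right) \left(- \frac{1}{64}\right) + \frac{185}{6}\right) = 43 + \left(\frac{7}{32} + \frac{185}{6}\right) = 43 + \frac{2981}{96} = \frac{7109}{96}$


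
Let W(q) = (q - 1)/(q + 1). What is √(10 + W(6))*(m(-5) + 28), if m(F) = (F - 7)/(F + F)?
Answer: 146*√21/7 ≈ 95.579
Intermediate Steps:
W(q) = (-1 + q)/(1 + q)
m(F) = (-7 + F)/(2*F) (m(F) = (-7 + F)/((2*F)) = (-7 + F)*(1/(2*F)) = (-7 + F)/(2*F))
√(10 + W(6))*(m(-5) + 28) = √(10 + (-1 + 6)/(1 + 6))*((½)*(-7 - 5)/(-5) + 28) = √(10 + 5/7)*((½)*(-⅕)*(-12) + 28) = √(10 + (⅐)*5)*(6/5 + 28) = √(10 + 5/7)*(146/5) = √(75/7)*(146/5) = (5*√21/7)*(146/5) = 146*√21/7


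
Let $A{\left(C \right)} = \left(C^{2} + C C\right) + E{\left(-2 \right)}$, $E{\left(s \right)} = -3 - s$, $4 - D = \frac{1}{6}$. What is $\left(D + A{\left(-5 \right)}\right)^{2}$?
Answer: $\frac{100489}{36} \approx 2791.4$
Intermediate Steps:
$D = \frac{23}{6}$ ($D = 4 - \frac{1}{6} = \frac{23}{6} \approx 3.8333$)
$A{\left(C \right)} = -1 + 2 C^{2}$ ($A{\left(C \right)} = \left(C^{2} + C C\right) - 1 = \left(C^{2} + C^{2}\right) + \left(-3 + 2\right) = 2 C^{2} - 1 = -1 + 2 C^{2}$)
$\left(D + A{\left(-5 \right)}\right)^{2} = \left(\frac{23}{6} - \left(1 - 2 \left(-5\right)^{2}\right)\right)^{2} = \left(\frac{23}{6} + \left(-1 + 2 \cdot 25\right)\right)^{2} = \left(\frac{23}{6} + \left(-1 + 50\right)\right)^{2} = \left(\frac{23}{6} + 49\right)^{2} = \left(\frac{317}{6}\right)^{2} = \frac{100489}{36}$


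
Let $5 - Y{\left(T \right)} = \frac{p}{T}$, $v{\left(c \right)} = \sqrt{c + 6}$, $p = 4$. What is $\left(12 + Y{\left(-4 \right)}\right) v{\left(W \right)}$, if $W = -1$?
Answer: $18 \sqrt{5} \approx 40.249$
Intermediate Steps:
$v{\left(c \right)} = \sqrt{6 + c}$
$Y{\left(T \right)} = 5 - \frac{4}{T}$
$\left(12 + Y{\left(-4 \right)}\right) v{\left(W \right)} = \left(12 + \left(5 - \frac{4}{-4}\right)\right) \sqrt{6 - 1} = \left(12 + \left(5 - -1\right)\right) \sqrt{5} = \left(12 + \left(5 + 1\right)\right) \sqrt{5} = \left(12 + 6\right) \sqrt{5} = 18 \sqrt{5}$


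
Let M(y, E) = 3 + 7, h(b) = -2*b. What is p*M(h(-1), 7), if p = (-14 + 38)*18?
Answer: 4320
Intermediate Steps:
p = 432 (p = 24*18 = 432)
M(y, E) = 10
p*M(h(-1), 7) = 432*10 = 4320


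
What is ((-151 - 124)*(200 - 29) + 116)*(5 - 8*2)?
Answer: 515999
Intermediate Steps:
((-151 - 124)*(200 - 29) + 116)*(5 - 8*2) = (-275*171 + 116)*(5 - 16) = (-47025 + 116)*(-11) = -46909*(-11) = 515999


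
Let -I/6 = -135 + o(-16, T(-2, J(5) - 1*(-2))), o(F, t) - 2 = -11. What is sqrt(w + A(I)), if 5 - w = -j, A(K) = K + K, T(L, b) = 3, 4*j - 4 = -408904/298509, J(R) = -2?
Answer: 2*sqrt(38620525760355)/298509 ≈ 41.637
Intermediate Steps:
j = 196283/298509 (j = 1 + (-408904/298509)/4 = 1 + (-408904*1/298509)/4 = 1 + (1/4)*(-408904/298509) = 1 - 102226/298509 = 196283/298509 ≈ 0.65755)
o(F, t) = -9 (o(F, t) = 2 - 11 = -9)
I = 864 (I = -6*(-135 - 9) = -6*(-144) = 864)
A(K) = 2*K
w = 1688828/298509 (w = 5 - (-1)*196283/298509 = 5 - 1*(-196283/298509) = 5 + 196283/298509 = 1688828/298509 ≈ 5.6575)
sqrt(w + A(I)) = sqrt(1688828/298509 + 2*864) = sqrt(1688828/298509 + 1728) = sqrt(517512380/298509) = 2*sqrt(38620525760355)/298509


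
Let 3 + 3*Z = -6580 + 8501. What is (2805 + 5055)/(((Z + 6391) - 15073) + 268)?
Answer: -5895/5831 ≈ -1.0110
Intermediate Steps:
Z = 1918/3 (Z = -1 + (-6580 + 8501)/3 = -1 + (1/3)*1921 = -1 + 1921/3 = 1918/3 ≈ 639.33)
(2805 + 5055)/(((Z + 6391) - 15073) + 268) = (2805 + 5055)/(((1918/3 + 6391) - 15073) + 268) = 7860/((21091/3 - 15073) + 268) = 7860/(-24128/3 + 268) = 7860/(-23324/3) = 7860*(-3/23324) = -5895/5831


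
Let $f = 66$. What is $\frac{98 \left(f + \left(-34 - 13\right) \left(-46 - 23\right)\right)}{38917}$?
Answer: $\frac{324282}{38917} \approx 8.3327$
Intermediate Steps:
$\frac{98 \left(f + \left(-34 - 13\right) \left(-46 - 23\right)\right)}{38917} = \frac{98 \left(66 + \left(-34 - 13\right) \left(-46 - 23\right)\right)}{38917} = 98 \left(66 - -3243\right) \frac{1}{38917} = 98 \left(66 + 3243\right) \frac{1}{38917} = 98 \cdot 3309 \cdot \frac{1}{38917} = 324282 \cdot \frac{1}{38917} = \frac{324282}{38917}$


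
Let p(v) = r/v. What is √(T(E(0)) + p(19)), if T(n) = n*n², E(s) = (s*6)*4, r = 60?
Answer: 2*√285/19 ≈ 1.7770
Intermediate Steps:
p(v) = 60/v
E(s) = 24*s (E(s) = (6*s)*4 = 24*s)
T(n) = n³
√(T(E(0)) + p(19)) = √((24*0)³ + 60/19) = √(0³ + 60*(1/19)) = √(0 + 60/19) = √(60/19) = 2*√285/19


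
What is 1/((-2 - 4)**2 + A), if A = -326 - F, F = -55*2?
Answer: -1/180 ≈ -0.0055556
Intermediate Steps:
F = -110
A = -216 (A = -326 - 1*(-110) = -326 + 110 = -216)
1/((-2 - 4)**2 + A) = 1/((-2 - 4)**2 - 216) = 1/((-6)**2 - 216) = 1/(36 - 216) = 1/(-180) = -1/180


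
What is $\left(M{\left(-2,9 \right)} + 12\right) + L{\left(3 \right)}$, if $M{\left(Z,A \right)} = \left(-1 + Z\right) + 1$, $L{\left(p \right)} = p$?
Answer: $13$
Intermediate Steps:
$M{\left(Z,A \right)} = Z$
$\left(M{\left(-2,9 \right)} + 12\right) + L{\left(3 \right)} = \left(-2 + 12\right) + 3 = 10 + 3 = 13$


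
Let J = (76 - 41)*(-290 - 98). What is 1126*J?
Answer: -15291080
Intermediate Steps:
J = -13580 (J = 35*(-388) = -13580)
1126*J = 1126*(-13580) = -15291080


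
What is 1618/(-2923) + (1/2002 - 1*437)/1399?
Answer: -7088944943/8186732554 ≈ -0.86591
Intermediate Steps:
1618/(-2923) + (1/2002 - 1*437)/1399 = 1618*(-1/2923) + (1/2002 - 437)*(1/1399) = -1618/2923 - 874873/2002*1/1399 = -1618/2923 - 874873/2800798 = -7088944943/8186732554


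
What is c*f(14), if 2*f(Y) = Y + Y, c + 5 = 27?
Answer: 308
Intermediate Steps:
c = 22 (c = -5 + 27 = 22)
f(Y) = Y (f(Y) = (Y + Y)/2 = (2*Y)/2 = Y)
c*f(14) = 22*14 = 308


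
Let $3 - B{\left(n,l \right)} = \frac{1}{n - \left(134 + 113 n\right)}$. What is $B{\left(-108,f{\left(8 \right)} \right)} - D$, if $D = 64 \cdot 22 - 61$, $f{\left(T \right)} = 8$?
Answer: $- \frac{16076929}{11962} \approx -1344.0$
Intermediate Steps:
$B{\left(n,l \right)} = 3 - \frac{1}{-134 - 112 n}$ ($B{\left(n,l \right)} = 3 - \frac{1}{n - \left(134 + 113 n\right)} = 3 - \frac{1}{-134 - 112 n}$)
$D = 1347$ ($D = 1408 - 61 = 1347$)
$B{\left(-108,f{\left(8 \right)} \right)} - D = \frac{403 + 336 \left(-108\right)}{2 \left(67 + 56 \left(-108\right)\right)} - 1347 = \frac{403 - 36288}{2 \left(67 - 6048\right)} - 1347 = \frac{1}{2} \frac{1}{-5981} \left(-35885\right) - 1347 = \frac{1}{2} \left(- \frac{1}{5981}\right) \left(-35885\right) - 1347 = \frac{35885}{11962} - 1347 = - \frac{16076929}{11962}$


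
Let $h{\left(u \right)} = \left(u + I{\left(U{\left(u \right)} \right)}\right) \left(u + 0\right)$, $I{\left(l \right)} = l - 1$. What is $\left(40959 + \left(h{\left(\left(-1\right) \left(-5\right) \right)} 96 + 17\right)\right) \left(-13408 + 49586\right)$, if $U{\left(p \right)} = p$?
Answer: $1638718688$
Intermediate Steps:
$I{\left(l \right)} = -1 + l$
$h{\left(u \right)} = u \left(-1 + 2 u\right)$ ($h{\left(u \right)} = \left(u + \left(-1 + u\right)\right) \left(u + 0\right) = \left(-1 + 2 u\right) u = u \left(-1 + 2 u\right)$)
$\left(40959 + \left(h{\left(\left(-1\right) \left(-5\right) \right)} 96 + 17\right)\right) \left(-13408 + 49586\right) = \left(40959 + \left(\left(-1\right) \left(-5\right) \left(-1 + 2 \left(\left(-1\right) \left(-5\right)\right)\right) 96 + 17\right)\right) \left(-13408 + 49586\right) = \left(40959 + \left(5 \left(-1 + 2 \cdot 5\right) 96 + 17\right)\right) 36178 = \left(40959 + \left(5 \left(-1 + 10\right) 96 + 17\right)\right) 36178 = \left(40959 + \left(5 \cdot 9 \cdot 96 + 17\right)\right) 36178 = \left(40959 + \left(45 \cdot 96 + 17\right)\right) 36178 = \left(40959 + \left(4320 + 17\right)\right) 36178 = \left(40959 + 4337\right) 36178 = 45296 \cdot 36178 = 1638718688$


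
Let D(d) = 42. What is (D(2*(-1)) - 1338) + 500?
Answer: -796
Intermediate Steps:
(D(2*(-1)) - 1338) + 500 = (42 - 1338) + 500 = -1296 + 500 = -796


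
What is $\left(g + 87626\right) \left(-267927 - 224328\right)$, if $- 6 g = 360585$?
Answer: $- \frac{27102083535}{2} \approx -1.3551 \cdot 10^{10}$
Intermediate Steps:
$g = - \frac{120195}{2}$ ($g = \left(- \frac{1}{6}\right) 360585 = - \frac{120195}{2} \approx -60098.0$)
$\left(g + 87626\right) \left(-267927 - 224328\right) = \left(- \frac{120195}{2} + 87626\right) \left(-267927 - 224328\right) = \frac{55057}{2} \left(-492255\right) = - \frac{27102083535}{2}$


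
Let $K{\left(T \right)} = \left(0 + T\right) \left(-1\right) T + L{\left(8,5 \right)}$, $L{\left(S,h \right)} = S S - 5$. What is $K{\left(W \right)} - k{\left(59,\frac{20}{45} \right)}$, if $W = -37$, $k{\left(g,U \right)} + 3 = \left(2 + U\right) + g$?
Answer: $- \frac{12316}{9} \approx -1368.4$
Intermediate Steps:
$k{\left(g,U \right)} = -1 + U + g$ ($k{\left(g,U \right)} = -3 + \left(\left(2 + U\right) + g\right) = -3 + \left(2 + U + g\right) = -1 + U + g$)
$L{\left(S,h \right)} = -5 + S^{2}$ ($L{\left(S,h \right)} = S^{2} - 5 = -5 + S^{2}$)
$K{\left(T \right)} = 59 - T^{2}$ ($K{\left(T \right)} = \left(0 + T\right) \left(-1\right) T - \left(5 - 8^{2}\right) = T \left(-1\right) T + \left(-5 + 64\right) = - T T + 59 = - T^{2} + 59 = 59 - T^{2}$)
$K{\left(W \right)} - k{\left(59,\frac{20}{45} \right)} = \left(59 - \left(-37\right)^{2}\right) - \left(-1 + \frac{20}{45} + 59\right) = \left(59 - 1369\right) - \left(-1 + 20 \cdot \frac{1}{45} + 59\right) = \left(59 - 1369\right) - \left(-1 + \frac{4}{9} + 59\right) = -1310 - \frac{526}{9} = - \frac{12316}{9}$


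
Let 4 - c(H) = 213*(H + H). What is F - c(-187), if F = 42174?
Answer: -37492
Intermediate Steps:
c(H) = 4 - 426*H (c(H) = 4 - 213*(H + H) = 4 - 213*2*H = 4 - 426*H)
F - c(-187) = 42174 - (4 - 426*(-187)) = 42174 - (4 + 79662) = 42174 - 1*79666 = 42174 - 79666 = -37492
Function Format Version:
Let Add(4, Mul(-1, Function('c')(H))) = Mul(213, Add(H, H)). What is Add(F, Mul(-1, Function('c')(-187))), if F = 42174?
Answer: -37492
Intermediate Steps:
Function('c')(H) = Add(4, Mul(-426, H)) (Function('c')(H) = Add(4, Mul(-1, Mul(213, Add(H, H)))) = Add(4, Mul(-1, Mul(213, Mul(2, H)))) = Add(4, Mul(-1, Mul(426, H))) = Add(4, Mul(-426, H)))
Add(F, Mul(-1, Function('c')(-187))) = Add(42174, Mul(-1, Add(4, Mul(-426, -187)))) = Add(42174, Mul(-1, Add(4, 79662))) = Add(42174, Mul(-1, 79666)) = Add(42174, -79666) = -37492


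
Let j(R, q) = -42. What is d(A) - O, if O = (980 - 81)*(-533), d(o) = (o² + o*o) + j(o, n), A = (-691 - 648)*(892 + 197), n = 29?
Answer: 4252525809607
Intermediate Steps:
A = -1458171 (A = -1339*1089 = -1458171)
d(o) = -42 + 2*o² (d(o) = (o² + o*o) - 42 = (o² + o²) - 42 = 2*o² - 42 = -42 + 2*o²)
O = -479167 (O = 899*(-533) = -479167)
d(A) - O = (-42 + 2*(-1458171)²) - 1*(-479167) = (-42 + 2*2126262665241) + 479167 = (-42 + 4252525330482) + 479167 = 4252525330440 + 479167 = 4252525809607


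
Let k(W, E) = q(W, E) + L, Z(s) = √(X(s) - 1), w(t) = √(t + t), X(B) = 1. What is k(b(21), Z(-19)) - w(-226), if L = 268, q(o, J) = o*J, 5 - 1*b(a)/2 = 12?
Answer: 268 - 2*I*√113 ≈ 268.0 - 21.26*I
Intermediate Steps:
w(t) = √2*√t (w(t) = √(2*t) = √2*√t)
b(a) = -14 (b(a) = 10 - 2*12 = 10 - 24 = -14)
q(o, J) = J*o
Z(s) = 0 (Z(s) = √(1 - 1) = √0 = 0)
k(W, E) = 268 + E*W (k(W, E) = E*W + 268 = 268 + E*W)
k(b(21), Z(-19)) - w(-226) = (268 + 0*(-14)) - √2*√(-226) = (268 + 0) - √2*I*√226 = 268 - 2*I*√113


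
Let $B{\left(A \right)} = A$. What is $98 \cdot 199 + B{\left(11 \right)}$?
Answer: $19513$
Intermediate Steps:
$98 \cdot 199 + B{\left(11 \right)} = 98 \cdot 199 + 11 = 19502 + 11 = 19513$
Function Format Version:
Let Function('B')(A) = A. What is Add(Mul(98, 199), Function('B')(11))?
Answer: 19513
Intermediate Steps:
Add(Mul(98, 199), Function('B')(11)) = Add(Mul(98, 199), 11) = Add(19502, 11) = 19513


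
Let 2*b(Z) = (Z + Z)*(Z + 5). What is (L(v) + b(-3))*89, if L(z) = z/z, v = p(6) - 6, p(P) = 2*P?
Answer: -445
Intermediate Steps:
v = 6 (v = 2*6 - 6 = 12 - 6 = 6)
b(Z) = Z*(5 + Z) (b(Z) = ((Z + Z)*(Z + 5))/2 = ((2*Z)*(5 + Z))/2 = (2*Z*(5 + Z))/2 = Z*(5 + Z))
L(z) = 1
(L(v) + b(-3))*89 = (1 - 3*(5 - 3))*89 = (1 - 3*2)*89 = (1 - 6)*89 = -5*89 = -445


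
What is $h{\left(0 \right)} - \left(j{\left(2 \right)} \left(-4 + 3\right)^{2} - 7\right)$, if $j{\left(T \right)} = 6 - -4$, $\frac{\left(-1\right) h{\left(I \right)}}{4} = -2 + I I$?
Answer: $5$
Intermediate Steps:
$h{\left(I \right)} = 8 - 4 I^{2}$ ($h{\left(I \right)} = - 4 \left(-2 + I I\right) = - 4 \left(-2 + I^{2}\right) = 8 - 4 I^{2}$)
$j{\left(T \right)} = 10$ ($j{\left(T \right)} = 6 + 4 = 10$)
$h{\left(0 \right)} - \left(j{\left(2 \right)} \left(-4 + 3\right)^{2} - 7\right) = \left(8 - 4 \cdot 0^{2}\right) - \left(10 \left(-4 + 3\right)^{2} - 7\right) = \left(8 - 0\right) - \left(10 \left(-1\right)^{2} - 7\right) = \left(8 + 0\right) - \left(10 \cdot 1 - 7\right) = 8 - \left(10 - 7\right) = 8 - 3 = 5$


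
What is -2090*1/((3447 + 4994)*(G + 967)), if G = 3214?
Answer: -2090/35291821 ≈ -5.9221e-5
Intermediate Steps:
-2090*1/((3447 + 4994)*(G + 967)) = -2090*1/((3214 + 967)*(3447 + 4994)) = -2090/(8441*4181) = -2090/35291821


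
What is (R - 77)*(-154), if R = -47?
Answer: 19096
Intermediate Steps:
(R - 77)*(-154) = (-47 - 77)*(-154) = -124*(-154) = 19096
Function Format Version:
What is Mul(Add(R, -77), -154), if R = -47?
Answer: 19096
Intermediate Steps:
Mul(Add(R, -77), -154) = Mul(Add(-47, -77), -154) = Mul(-124, -154) = 19096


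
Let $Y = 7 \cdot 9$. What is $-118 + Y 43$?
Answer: $2591$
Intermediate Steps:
$Y = 63$
$-118 + Y 43 = -118 + 63 \cdot 43 = -118 + 2709 = 2591$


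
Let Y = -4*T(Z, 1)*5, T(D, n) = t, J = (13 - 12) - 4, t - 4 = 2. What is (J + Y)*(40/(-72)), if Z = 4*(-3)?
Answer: 205/3 ≈ 68.333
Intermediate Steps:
t = 6 (t = 4 + 2 = 6)
Z = -12
J = -3 (J = 1 - 4 = -3)
T(D, n) = 6
Y = -120 (Y = -4*6*5 = -24*5 = -120)
(J + Y)*(40/(-72)) = (-3 - 120)*(40/(-72)) = -4920*(-1)/72 = -123*(-5/9) = 205/3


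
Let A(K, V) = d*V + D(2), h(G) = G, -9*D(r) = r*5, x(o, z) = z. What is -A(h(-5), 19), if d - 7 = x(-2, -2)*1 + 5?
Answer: -1700/9 ≈ -188.89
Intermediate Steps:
D(r) = -5*r/9 (D(r) = -r*5/9 = -5*r/9)
d = 10 (d = 7 + (-2*1 + 5) = 7 + (-2 + 5) = 7 + 3 = 10)
A(K, V) = -10/9 + 10*V (A(K, V) = 10*V - 5/9*2 = 10*V - 10/9 = -10/9 + 10*V)
-A(h(-5), 19) = -(-10/9 + 10*19) = -(-10/9 + 190) = -1*1700/9 = -1700/9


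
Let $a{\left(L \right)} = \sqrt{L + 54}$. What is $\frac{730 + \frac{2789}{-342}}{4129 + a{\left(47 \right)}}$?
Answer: $\frac{1019330359}{5830600680} - \frac{246871 \sqrt{101}}{5830600680} \approx 0.1744$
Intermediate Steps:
$a{\left(L \right)} = \sqrt{54 + L}$
$\frac{730 + \frac{2789}{-342}}{4129 + a{\left(47 \right)}} = \frac{730 + \frac{2789}{-342}}{4129 + \sqrt{54 + 47}} = \frac{730 + 2789 \left(- \frac{1}{342}\right)}{4129 + \sqrt{101}} = \frac{730 - \frac{2789}{342}}{4129 + \sqrt{101}} = \frac{246871}{342 \left(4129 + \sqrt{101}\right)}$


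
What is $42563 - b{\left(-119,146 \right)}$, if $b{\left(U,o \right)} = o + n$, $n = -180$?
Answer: $42597$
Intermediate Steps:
$b{\left(U,o \right)} = -180 + o$ ($b{\left(U,o \right)} = o - 180 = -180 + o$)
$42563 - b{\left(-119,146 \right)} = 42563 - \left(-180 + 146\right) = 42563 - -34 = 42563 + 34 = 42597$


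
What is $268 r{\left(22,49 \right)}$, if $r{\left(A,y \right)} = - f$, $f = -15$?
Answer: $4020$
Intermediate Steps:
$r{\left(A,y \right)} = 15$ ($r{\left(A,y \right)} = \left(-1\right) \left(-15\right) = 15$)
$268 r{\left(22,49 \right)} = 268 \cdot 15 = 4020$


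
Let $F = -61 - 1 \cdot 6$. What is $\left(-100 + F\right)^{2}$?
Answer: $27889$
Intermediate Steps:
$F = -67$ ($F = -61 - 6 = -67$)
$\left(-100 + F\right)^{2} = \left(-100 - 67\right)^{2} = \left(-167\right)^{2} = 27889$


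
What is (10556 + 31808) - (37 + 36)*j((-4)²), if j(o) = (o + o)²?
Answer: -32388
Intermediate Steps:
j(o) = 4*o² (j(o) = (2*o)² = 4*o²)
(10556 + 31808) - (37 + 36)*j((-4)²) = (10556 + 31808) - (37 + 36)*4*((-4)²)² = 42364 - 73*4*16² = 42364 - 73*4*256 = 42364 - 73*1024 = 42364 - 1*74752 = 42364 - 74752 = -32388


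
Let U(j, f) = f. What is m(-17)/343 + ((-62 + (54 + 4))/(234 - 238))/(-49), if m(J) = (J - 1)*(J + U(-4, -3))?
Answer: 353/343 ≈ 1.0292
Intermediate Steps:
m(J) = (-1 + J)*(-3 + J) (m(J) = (J - 1)*(J - 3) = (-1 + J)*(-3 + J))
m(-17)/343 + ((-62 + (54 + 4))/(234 - 238))/(-49) = (3 + (-17)**2 - 4*(-17))/343 + ((-62 + (54 + 4))/(234 - 238))/(-49) = (3 + 289 + 68)*(1/343) + ((-62 + 58)/(-4))*(-1/49) = 360*(1/343) - 4*(-1/4)*(-1/49) = 360/343 + 1*(-1/49) = 360/343 - 1/49 = 353/343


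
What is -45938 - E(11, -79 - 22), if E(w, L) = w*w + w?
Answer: -46070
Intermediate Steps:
E(w, L) = w + w² (E(w, L) = w² + w = w + w²)
-45938 - E(11, -79 - 22) = -45938 - 11*(1 + 11) = -45938 - 11*12 = -45938 - 1*132 = -45938 - 132 = -46070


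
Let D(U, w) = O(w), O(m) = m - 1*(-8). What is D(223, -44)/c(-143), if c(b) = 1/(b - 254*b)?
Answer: -1302444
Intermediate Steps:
O(m) = 8 + m (O(m) = m + 8 = 8 + m)
c(b) = -1/(253*b) (c(b) = 1/(-253*b) = -1/(253*b))
D(U, w) = 8 + w
D(223, -44)/c(-143) = (8 - 44)/((-1/253/(-143))) = -36/((-1/253*(-1/143))) = -36/1/36179 = -36*36179 = -1302444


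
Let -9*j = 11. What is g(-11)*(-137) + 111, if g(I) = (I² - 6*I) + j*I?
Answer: -246149/9 ≈ -27350.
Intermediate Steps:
j = -11/9 (j = -⅑*11 = -11/9 ≈ -1.2222)
g(I) = I² - 65*I/9 (g(I) = (I² - 6*I) - 11*I/9 = I² - 65*I/9)
g(-11)*(-137) + 111 = ((⅑)*(-11)*(-65 + 9*(-11)))*(-137) + 111 = ((⅑)*(-11)*(-65 - 99))*(-137) + 111 = ((⅑)*(-11)*(-164))*(-137) + 111 = (1804/9)*(-137) + 111 = -247148/9 + 111 = -246149/9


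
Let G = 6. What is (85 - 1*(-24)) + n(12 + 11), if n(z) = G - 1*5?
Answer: 110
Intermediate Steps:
n(z) = 1 (n(z) = 6 - 1*5 = 6 - 5 = 1)
(85 - 1*(-24)) + n(12 + 11) = (85 - 1*(-24)) + 1 = (85 + 24) + 1 = 109 + 1 = 110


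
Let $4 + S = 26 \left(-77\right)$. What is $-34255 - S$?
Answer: $-32249$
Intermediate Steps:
$S = -2006$ ($S = -4 + 26 \left(-77\right) = -4 - 2002 = -2006$)
$-34255 - S = -34255 - -2006 = -34255 + 2006 = -32249$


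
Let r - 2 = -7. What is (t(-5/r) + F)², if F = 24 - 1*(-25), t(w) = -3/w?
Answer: 2116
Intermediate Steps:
r = -5 (r = 2 - 7 = -5)
F = 49 (F = 24 + 25 = 49)
(t(-5/r) + F)² = (-3/((-5/(-5))) + 49)² = (-3/((-5*(-⅕))) + 49)² = (-3/1 + 49)² = (-3*1 + 49)² = (-3 + 49)² = 46² = 2116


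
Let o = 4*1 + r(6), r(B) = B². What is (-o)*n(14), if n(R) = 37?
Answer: -1480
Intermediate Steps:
o = 40 (o = 4*1 + 6² = 4 + 36 = 40)
(-o)*n(14) = -1*40*37 = -40*37 = -1480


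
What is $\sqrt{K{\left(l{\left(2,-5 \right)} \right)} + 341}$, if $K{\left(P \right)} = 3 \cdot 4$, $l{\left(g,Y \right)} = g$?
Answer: $\sqrt{353} \approx 18.788$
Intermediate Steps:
$K{\left(P \right)} = 12$
$\sqrt{K{\left(l{\left(2,-5 \right)} \right)} + 341} = \sqrt{12 + 341} = \sqrt{353}$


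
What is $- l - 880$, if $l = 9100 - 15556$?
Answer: $5576$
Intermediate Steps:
$l = -6456$
$- l - 880 = \left(-1\right) \left(-6456\right) - 880 = 6456 - 880 = 5576$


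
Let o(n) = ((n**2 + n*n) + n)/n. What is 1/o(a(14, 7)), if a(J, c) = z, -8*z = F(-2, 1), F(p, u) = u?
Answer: 4/3 ≈ 1.3333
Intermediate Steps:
z = -1/8 (z = -1/8*1 = -1/8 ≈ -0.12500)
a(J, c) = -1/8
o(n) = (n + 2*n**2)/n (o(n) = ((n**2 + n**2) + n)/n = (2*n**2 + n)/n = (n + 2*n**2)/n)
1/o(a(14, 7)) = 1/(1 + 2*(-1/8)) = 1/(1 - 1/4) = 1/(3/4) = 4/3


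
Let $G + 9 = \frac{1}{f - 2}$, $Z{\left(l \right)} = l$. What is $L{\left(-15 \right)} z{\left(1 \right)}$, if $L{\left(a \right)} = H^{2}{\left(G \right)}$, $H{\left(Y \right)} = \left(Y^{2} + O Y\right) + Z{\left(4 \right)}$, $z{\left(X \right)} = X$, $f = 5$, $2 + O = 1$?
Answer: $\frac{624100}{81} \approx 7704.9$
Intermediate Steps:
$O = -1$ ($O = -2 + 1 = -1$)
$G = - \frac{26}{3}$ ($G = -9 + \frac{1}{5 - 2} = -9 + \frac{1}{3} = - \frac{26}{3} \approx -8.6667$)
$H{\left(Y \right)} = 4 + Y^{2} - Y$ ($H{\left(Y \right)} = \left(Y^{2} - Y\right) + 4 = 4 + Y^{2} - Y$)
$L{\left(a \right)} = \frac{624100}{81}$ ($L{\left(a \right)} = \left(4 + \left(- \frac{26}{3}\right)^{2} - - \frac{26}{3}\right)^{2} = \left(4 + \frac{676}{9} + \frac{26}{3}\right)^{2} = \left(\frac{790}{9}\right)^{2} = \frac{624100}{81}$)
$L{\left(-15 \right)} z{\left(1 \right)} = \frac{624100}{81} \cdot 1 = \frac{624100}{81}$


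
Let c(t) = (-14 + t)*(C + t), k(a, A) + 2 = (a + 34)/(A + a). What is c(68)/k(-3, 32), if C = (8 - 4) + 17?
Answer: -5162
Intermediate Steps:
C = 21 (C = 4 + 17 = 21)
k(a, A) = -2 + (34 + a)/(A + a) (k(a, A) = -2 + (a + 34)/(A + a) = -2 + (34 + a)/(A + a))
c(t) = (-14 + t)*(21 + t)
c(68)/k(-3, 32) = (-294 + 68² + 7*68)/(((34 - 1*(-3) - 2*32)/(32 - 3))) = (-294 + 4624 + 476)/(((34 + 3 - 64)/29)) = 4806/(((1/29)*(-27))) = 4806/(-27/29) = 4806*(-29/27) = -5162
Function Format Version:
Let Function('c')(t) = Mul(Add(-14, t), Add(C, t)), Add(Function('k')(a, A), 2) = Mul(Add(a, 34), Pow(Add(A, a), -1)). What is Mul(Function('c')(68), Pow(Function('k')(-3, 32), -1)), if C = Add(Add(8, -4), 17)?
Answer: -5162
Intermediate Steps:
C = 21 (C = Add(4, 17) = 21)
Function('k')(a, A) = Add(-2, Mul(Pow(Add(A, a), -1), Add(34, a))) (Function('k')(a, A) = Add(-2, Mul(Add(a, 34), Pow(Add(A, a), -1))) = Add(-2, Mul(Add(34, a), Pow(Add(A, a), -1))) = Add(-2, Mul(Pow(Add(A, a), -1), Add(34, a))))
Function('c')(t) = Mul(Add(-14, t), Add(21, t))
Mul(Function('c')(68), Pow(Function('k')(-3, 32), -1)) = Mul(Add(-294, Pow(68, 2), Mul(7, 68)), Pow(Mul(Pow(Add(32, -3), -1), Add(34, Mul(-1, -3), Mul(-2, 32))), -1)) = Mul(Add(-294, 4624, 476), Pow(Mul(Pow(29, -1), Add(34, 3, -64)), -1)) = Mul(4806, Pow(Mul(Rational(1, 29), -27), -1)) = Mul(4806, Pow(Rational(-27, 29), -1)) = Mul(4806, Rational(-29, 27)) = -5162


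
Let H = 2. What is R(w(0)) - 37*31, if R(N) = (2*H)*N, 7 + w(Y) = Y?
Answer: -1175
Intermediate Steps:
w(Y) = -7 + Y
R(N) = 4*N (R(N) = (2*2)*N = 4*N)
R(w(0)) - 37*31 = 4*(-7 + 0) - 37*31 = 4*(-7) - 1147 = -28 - 1147 = -1175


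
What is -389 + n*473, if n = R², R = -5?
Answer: 11436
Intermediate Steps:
n = 25 (n = (-5)² = 25)
-389 + n*473 = -389 + 25*473 = -389 + 11825 = 11436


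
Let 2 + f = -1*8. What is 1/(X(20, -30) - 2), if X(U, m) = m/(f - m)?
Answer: -2/7 ≈ -0.28571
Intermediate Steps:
f = -10 (f = -2 - 1*8 = -2 - 8 = -10)
X(U, m) = m/(-10 - m)
1/(X(20, -30) - 2) = 1/(-1*(-30)/(10 - 30) - 2) = 1/(-1*(-30)/(-20) - 2) = 1/(-1*(-30)*(-1/20) - 2) = 1/(-3/2 - 2) = 1/(-7/2) = -2/7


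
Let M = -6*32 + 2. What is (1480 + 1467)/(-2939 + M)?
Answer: -421/447 ≈ -0.94183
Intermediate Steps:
M = -190 (M = -192 + 2 = -190)
(1480 + 1467)/(-2939 + M) = (1480 + 1467)/(-2939 - 190) = 2947/(-3129) = 2947*(-1/3129) = -421/447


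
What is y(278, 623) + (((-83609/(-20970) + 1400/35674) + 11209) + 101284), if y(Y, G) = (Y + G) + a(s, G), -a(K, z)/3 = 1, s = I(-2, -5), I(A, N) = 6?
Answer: 42414489961723/374041890 ≈ 1.1340e+5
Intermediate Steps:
s = 6
a(K, z) = -3 (a(K, z) = -3*1 = -3)
y(Y, G) = -3 + G + Y (y(Y, G) = (Y + G) - 3 = (G + Y) - 3 = -3 + G + Y)
y(278, 623) + (((-83609/(-20970) + 1400/35674) + 11209) + 101284) = (-3 + 623 + 278) + (((-83609/(-20970) + 1400/35674) + 11209) + 101284) = 898 + (((-83609*(-1/20970) + 1400*(1/35674)) + 11209) + 101284) = 898 + (((83609/20970 + 700/17837) + 11209) + 101284) = 898 + ((1506012733/374041890 + 11209) + 101284) = 898 + (4194141557743/374041890 + 101284) = 898 + 42078600344503/374041890 = 42414489961723/374041890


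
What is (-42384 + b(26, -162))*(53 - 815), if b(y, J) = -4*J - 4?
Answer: 31805880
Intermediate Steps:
b(y, J) = -4 - 4*J
(-42384 + b(26, -162))*(53 - 815) = (-42384 + (-4 - 4*(-162)))*(53 - 815) = (-42384 + (-4 + 648))*(-762) = (-42384 + 644)*(-762) = -41740*(-762) = 31805880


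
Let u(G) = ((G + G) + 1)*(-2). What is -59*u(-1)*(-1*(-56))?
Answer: -6608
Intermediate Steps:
u(G) = -2 - 4*G (u(G) = (2*G + 1)*(-2) = (1 + 2*G)*(-2) = -2 - 4*G)
-59*u(-1)*(-1*(-56)) = -59*(-2 - 4*(-1))*(-1*(-56)) = -59*(-2 + 4)*56 = -59*2*56 = -118*56 = -1*6608 = -6608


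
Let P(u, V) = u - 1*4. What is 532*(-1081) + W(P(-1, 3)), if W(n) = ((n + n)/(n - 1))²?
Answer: -5175803/9 ≈ -5.7509e+5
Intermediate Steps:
P(u, V) = -4 + u (P(u, V) = u - 4 = -4 + u)
W(n) = 4*n²/(-1 + n)² (W(n) = ((2*n)/(-1 + n))² = (2*n/(-1 + n))² = 4*n²/(-1 + n)²)
532*(-1081) + W(P(-1, 3)) = 532*(-1081) + 4*(-4 - 1)²/(-1 + (-4 - 1))² = -575092 + 4*(-5)²/(-1 - 5)² = -575092 + 4*25/(-6)² = -575092 + 4*25*(1/36) = -575092 + 25/9 = -5175803/9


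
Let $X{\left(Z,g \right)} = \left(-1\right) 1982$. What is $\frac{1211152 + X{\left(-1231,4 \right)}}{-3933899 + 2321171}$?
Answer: $- \frac{604585}{806364} \approx -0.74977$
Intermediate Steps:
$X{\left(Z,g \right)} = -1982$
$\frac{1211152 + X{\left(-1231,4 \right)}}{-3933899 + 2321171} = \frac{1211152 - 1982}{-3933899 + 2321171} = \frac{1209170}{-1612728} = 1209170 \left(- \frac{1}{1612728}\right) = - \frac{604585}{806364}$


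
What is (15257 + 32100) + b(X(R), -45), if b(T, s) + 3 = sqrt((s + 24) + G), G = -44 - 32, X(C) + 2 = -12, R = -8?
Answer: 47354 + I*sqrt(97) ≈ 47354.0 + 9.8489*I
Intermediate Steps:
X(C) = -14 (X(C) = -2 - 12 = -14)
G = -76
b(T, s) = -3 + sqrt(-52 + s) (b(T, s) = -3 + sqrt((s + 24) - 76) = -3 + sqrt((24 + s) - 76) = -3 + sqrt(-52 + s))
(15257 + 32100) + b(X(R), -45) = (15257 + 32100) + (-3 + sqrt(-52 - 45)) = 47357 + (-3 + sqrt(-97)) = 47357 + (-3 + I*sqrt(97)) = 47354 + I*sqrt(97)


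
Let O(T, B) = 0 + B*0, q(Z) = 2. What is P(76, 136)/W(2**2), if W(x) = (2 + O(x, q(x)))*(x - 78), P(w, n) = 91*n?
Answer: -3094/37 ≈ -83.622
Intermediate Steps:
O(T, B) = 0 (O(T, B) = 0 + 0 = 0)
W(x) = -156 + 2*x (W(x) = (2 + 0)*(x - 78) = 2*(-78 + x) = -156 + 2*x)
P(76, 136)/W(2**2) = (91*136)/(-156 + 2*2**2) = 12376/(-156 + 2*4) = 12376/(-156 + 8) = 12376/(-148) = 12376*(-1/148) = -3094/37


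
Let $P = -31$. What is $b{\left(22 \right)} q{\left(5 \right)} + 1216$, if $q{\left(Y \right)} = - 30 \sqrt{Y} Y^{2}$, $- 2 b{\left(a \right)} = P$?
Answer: $1216 - 11625 \sqrt{5} \approx -24778.0$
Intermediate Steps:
$b{\left(a \right)} = \frac{31}{2}$ ($b{\left(a \right)} = \left(- \frac{1}{2}\right) \left(-31\right) = \frac{31}{2}$)
$q{\left(Y \right)} = - 30 Y^{\frac{5}{2}}$
$b{\left(22 \right)} q{\left(5 \right)} + 1216 = \frac{31 \left(- 30 \cdot 5^{\frac{5}{2}}\right)}{2} + 1216 = \frac{31 \left(- 30 \cdot 25 \sqrt{5}\right)}{2} + 1216 = \frac{31 \left(- 750 \sqrt{5}\right)}{2} + 1216 = - 11625 \sqrt{5} + 1216 = 1216 - 11625 \sqrt{5}$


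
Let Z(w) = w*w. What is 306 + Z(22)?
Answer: 790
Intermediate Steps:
Z(w) = w**2
306 + Z(22) = 306 + 22**2 = 306 + 484 = 790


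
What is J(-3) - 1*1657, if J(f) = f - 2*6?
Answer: -1672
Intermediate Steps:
J(f) = -12 + f (J(f) = f - 12 = -12 + f)
J(-3) - 1*1657 = (-12 - 3) - 1*1657 = -15 - 1657 = -1672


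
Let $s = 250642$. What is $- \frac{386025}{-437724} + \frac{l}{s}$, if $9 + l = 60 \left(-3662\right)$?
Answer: $\frac{13652887}{2612190924} \approx 0.0052266$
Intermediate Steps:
$l = -219729$ ($l = -9 + 60 \left(-3662\right) = -9 - 219720 = -219729$)
$- \frac{386025}{-437724} + \frac{l}{s} = - \frac{386025}{-437724} - \frac{219729}{250642} = \left(-386025\right) \left(- \frac{1}{437724}\right) - \frac{219729}{250642} = \frac{128675}{145908} - \frac{219729}{250642} = \frac{13652887}{2612190924}$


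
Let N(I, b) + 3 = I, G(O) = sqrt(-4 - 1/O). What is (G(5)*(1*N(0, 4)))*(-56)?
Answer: 168*I*sqrt(105)/5 ≈ 344.3*I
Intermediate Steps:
N(I, b) = -3 + I
(G(5)*(1*N(0, 4)))*(-56) = (sqrt(-4 - 1/5)*(1*(-3 + 0)))*(-56) = (sqrt(-4 - 1*1/5)*(1*(-3)))*(-56) = (sqrt(-4 - 1/5)*(-3))*(-56) = (sqrt(-21/5)*(-3))*(-56) = ((I*sqrt(105)/5)*(-3))*(-56) = -3*I*sqrt(105)/5*(-56) = 168*I*sqrt(105)/5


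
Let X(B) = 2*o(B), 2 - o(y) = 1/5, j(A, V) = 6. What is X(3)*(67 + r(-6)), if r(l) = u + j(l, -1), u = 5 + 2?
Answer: 288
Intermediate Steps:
o(y) = 9/5 (o(y) = 2 - 1/5 = 2 - 1*⅕ = 2 - ⅕ = 9/5)
u = 7
X(B) = 18/5 (X(B) = 2*(9/5) = 18/5)
r(l) = 13 (r(l) = 7 + 6 = 13)
X(3)*(67 + r(-6)) = 18*(67 + 13)/5 = (18/5)*80 = 288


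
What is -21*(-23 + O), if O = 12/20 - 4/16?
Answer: 9513/20 ≈ 475.65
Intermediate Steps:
O = 7/20 (O = 12*(1/20) - 4*1/16 = 3/5 - 1/4 = 7/20 ≈ 0.35000)
-21*(-23 + O) = -21*(-23 + 7/20) = -21*(-453/20) = 9513/20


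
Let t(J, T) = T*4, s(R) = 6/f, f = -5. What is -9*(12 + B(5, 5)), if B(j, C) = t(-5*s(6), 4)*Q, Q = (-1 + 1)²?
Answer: -108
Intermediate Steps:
s(R) = -6/5 (s(R) = 6/(-5) = 6*(-⅕) = -6/5)
t(J, T) = 4*T
Q = 0 (Q = 0² = 0)
B(j, C) = 0 (B(j, C) = (4*4)*0 = 16*0 = 0)
-9*(12 + B(5, 5)) = -9*(12 + 0) = -9*12 = -108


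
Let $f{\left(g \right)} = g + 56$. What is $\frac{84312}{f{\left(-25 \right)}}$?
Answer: $\frac{84312}{31} \approx 2719.7$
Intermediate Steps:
$f{\left(g \right)} = 56 + g$
$\frac{84312}{f{\left(-25 \right)}} = \frac{84312}{56 - 25} = \frac{84312}{31}$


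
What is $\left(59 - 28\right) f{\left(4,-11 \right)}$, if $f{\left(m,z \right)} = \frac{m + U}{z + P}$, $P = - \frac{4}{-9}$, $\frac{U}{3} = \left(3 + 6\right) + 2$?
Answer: $- \frac{10323}{95} \approx -108.66$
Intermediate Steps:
$U = 33$ ($U = 3 \left(\left(3 + 6\right) + 2\right) = 3 \left(9 + 2\right) = 3 \cdot 11 = 33$)
$P = \frac{4}{9}$ ($P = \left(-4\right) \left(- \frac{1}{9}\right) = \frac{4}{9} \approx 0.44444$)
$f{\left(m,z \right)} = \frac{33 + m}{\frac{4}{9} + z}$ ($f{\left(m,z \right)} = \frac{m + 33}{z + \frac{4}{9}} = \frac{33 + m}{\frac{4}{9} + z}$)
$\left(59 - 28\right) f{\left(4,-11 \right)} = \left(59 - 28\right) \frac{9 \left(33 + 4\right)}{4 + 9 \left(-11\right)} = 31 \cdot 9 \frac{1}{4 - 99} \cdot 37 = 31 \cdot 9 \frac{1}{-95} \cdot 37 = 31 \cdot 9 \left(- \frac{1}{95}\right) 37 = 31 \left(- \frac{333}{95}\right) = - \frac{10323}{95}$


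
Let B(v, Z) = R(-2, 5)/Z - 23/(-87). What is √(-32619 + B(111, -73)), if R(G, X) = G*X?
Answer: 4*I*√82229858295/6351 ≈ 180.61*I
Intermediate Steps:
B(v, Z) = 23/87 - 10/Z (B(v, Z) = (-2*5)/Z - 23/(-87) = -10/Z - 23*(-1/87) = -10/Z + 23/87 = 23/87 - 10/Z)
√(-32619 + B(111, -73)) = √(-32619 + (23/87 - 10/(-73))) = √(-32619 + (23/87 - 10*(-1/73))) = √(-32619 + (23/87 + 10/73)) = √(-32619 + 2549/6351) = √(-207160720/6351) = 4*I*√82229858295/6351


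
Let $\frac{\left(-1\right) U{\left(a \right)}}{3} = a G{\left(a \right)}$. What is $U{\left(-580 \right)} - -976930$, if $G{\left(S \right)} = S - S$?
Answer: $976930$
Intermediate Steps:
$G{\left(S \right)} = 0$
$U{\left(a \right)} = 0$ ($U{\left(a \right)} = - 3 a 0 = \left(-3\right) 0 = 0$)
$U{\left(-580 \right)} - -976930 = 0 - -976930 = 0 + 976930 = 976930$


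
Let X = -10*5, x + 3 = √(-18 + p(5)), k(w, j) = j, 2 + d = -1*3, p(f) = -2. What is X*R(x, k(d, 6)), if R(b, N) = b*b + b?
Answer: 700 + 500*I*√5 ≈ 700.0 + 1118.0*I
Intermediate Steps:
d = -5 (d = -2 - 1*3 = -2 - 3 = -5)
x = -3 + 2*I*√5 (x = -3 + √(-18 - 2) = -3 + √(-20) = -3 + 2*I*√5 ≈ -3.0 + 4.4721*I)
R(b, N) = b + b² (R(b, N) = b² + b = b + b²)
X = -50
X*R(x, k(d, 6)) = -50*(-3 + 2*I*√5)*(1 + (-3 + 2*I*√5)) = -50*(-3 + 2*I*√5)*(-2 + 2*I*√5)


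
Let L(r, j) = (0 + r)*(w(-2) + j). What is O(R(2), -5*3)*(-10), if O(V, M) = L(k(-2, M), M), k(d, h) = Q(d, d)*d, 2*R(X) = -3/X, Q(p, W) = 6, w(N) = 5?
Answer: -1200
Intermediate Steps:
R(X) = -3/(2*X) (R(X) = (-3/X)/2 = -3/(2*X))
k(d, h) = 6*d
L(r, j) = r*(5 + j) (L(r, j) = (0 + r)*(5 + j) = r*(5 + j))
O(V, M) = -60 - 12*M (O(V, M) = (6*(-2))*(5 + M) = -12*(5 + M) = -60 - 12*M)
O(R(2), -5*3)*(-10) = (-60 - (-60)*3)*(-10) = (-60 - 12*(-15))*(-10) = (-60 + 180)*(-10) = 120*(-10) = -1200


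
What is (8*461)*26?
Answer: 95888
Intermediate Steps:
(8*461)*26 = 3688*26 = 95888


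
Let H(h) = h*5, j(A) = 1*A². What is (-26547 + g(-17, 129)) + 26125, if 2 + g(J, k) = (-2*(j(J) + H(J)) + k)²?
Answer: 77417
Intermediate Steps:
j(A) = A²
H(h) = 5*h
g(J, k) = -2 + (k - 10*J - 2*J²)² (g(J, k) = -2 + (-2*(J² + 5*J) + k)² = -2 + ((-10*J - 2*J²) + k)² = -2 + (k - 10*J - 2*J²)²)
(-26547 + g(-17, 129)) + 26125 = (-26547 + (-2 + (-1*129 + 2*(-17)² + 10*(-17))²)) + 26125 = (-26547 + (-2 + (-129 + 2*289 - 170)²)) + 26125 = (-26547 + (-2 + (-129 + 578 - 170)²)) + 26125 = (-26547 + (-2 + 279²)) + 26125 = (-26547 + (-2 + 77841)) + 26125 = (-26547 + 77839) + 26125 = 51292 + 26125 = 77417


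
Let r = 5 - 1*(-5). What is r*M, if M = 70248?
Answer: 702480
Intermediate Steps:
r = 10 (r = 5 + 5 = 10)
r*M = 10*70248 = 702480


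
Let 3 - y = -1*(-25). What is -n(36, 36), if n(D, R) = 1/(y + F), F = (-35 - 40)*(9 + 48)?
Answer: 1/4297 ≈ 0.00023272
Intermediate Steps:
F = -4275 (F = -75*57 = -4275)
y = -22 (y = 3 - (-1)*(-25) = 3 - 1*25 = 3 - 25 = -22)
n(D, R) = -1/4297 (n(D, R) = 1/(-22 - 4275) = 1/(-4297) = -1/4297)
-n(36, 36) = -1*(-1/4297) = 1/4297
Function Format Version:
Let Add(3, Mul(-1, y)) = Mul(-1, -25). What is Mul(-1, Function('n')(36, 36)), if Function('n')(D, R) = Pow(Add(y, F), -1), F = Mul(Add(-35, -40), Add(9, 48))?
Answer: Rational(1, 4297) ≈ 0.00023272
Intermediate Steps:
F = -4275 (F = Mul(-75, 57) = -4275)
y = -22 (y = Add(3, Mul(-1, Mul(-1, -25))) = Add(3, Mul(-1, 25)) = Add(3, -25) = -22)
Function('n')(D, R) = Rational(-1, 4297) (Function('n')(D, R) = Pow(Add(-22, -4275), -1) = Pow(-4297, -1) = Rational(-1, 4297))
Mul(-1, Function('n')(36, 36)) = Mul(-1, Rational(-1, 4297)) = Rational(1, 4297)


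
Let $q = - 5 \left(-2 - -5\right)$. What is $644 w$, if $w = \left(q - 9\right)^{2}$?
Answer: $370944$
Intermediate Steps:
$q = -15$ ($q = - 5 \left(-2 + 5\right) = \left(-5\right) 3 = -15$)
$w = 576$ ($w = \left(-15 - 9\right)^{2} = \left(-24\right)^{2} = 576$)
$644 w = 644 \cdot 576 = 370944$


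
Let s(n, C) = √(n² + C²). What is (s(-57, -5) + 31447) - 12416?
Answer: 19031 + √3274 ≈ 19088.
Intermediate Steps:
s(n, C) = √(C² + n²)
(s(-57, -5) + 31447) - 12416 = (√((-5)² + (-57)²) + 31447) - 12416 = (√(25 + 3249) + 31447) - 12416 = (√3274 + 31447) - 12416 = (31447 + √3274) - 12416 = 19031 + √3274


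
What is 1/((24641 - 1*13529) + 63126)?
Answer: 1/74238 ≈ 1.3470e-5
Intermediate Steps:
1/((24641 - 1*13529) + 63126) = 1/((24641 - 13529) + 63126) = 1/(11112 + 63126) = 1/74238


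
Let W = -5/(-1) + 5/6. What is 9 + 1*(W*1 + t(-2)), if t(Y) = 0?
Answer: 89/6 ≈ 14.833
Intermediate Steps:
W = 35/6 (W = -5*(-1) + 5*(⅙) = 5 + ⅚ = 35/6 ≈ 5.8333)
9 + 1*(W*1 + t(-2)) = 9 + 1*((35/6)*1 + 0) = 9 + 1*(35/6 + 0) = 9 + 1*(35/6) = 9 + 35/6 = 89/6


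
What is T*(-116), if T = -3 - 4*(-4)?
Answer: -1508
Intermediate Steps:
T = 13 (T = -3 - 1*(-16) = -3 + 16 = 13)
T*(-116) = 13*(-116) = -1508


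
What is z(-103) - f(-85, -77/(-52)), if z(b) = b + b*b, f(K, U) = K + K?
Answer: 10676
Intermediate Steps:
f(K, U) = 2*K
z(b) = b + b²
z(-103) - f(-85, -77/(-52)) = -103*(1 - 103) - 2*(-85) = -103*(-102) - 1*(-170) = 10506 + 170 = 10676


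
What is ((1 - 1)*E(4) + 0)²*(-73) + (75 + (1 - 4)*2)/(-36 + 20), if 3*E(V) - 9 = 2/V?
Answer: -69/16 ≈ -4.3125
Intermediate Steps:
E(V) = 3 + 2/(3*V) (E(V) = 3 + (2/V)/3 = 3 + 2/(3*V))
((1 - 1)*E(4) + 0)²*(-73) + (75 + (1 - 4)*2)/(-36 + 20) = ((1 - 1)*(3 + (⅔)/4) + 0)²*(-73) + (75 + (1 - 4)*2)/(-36 + 20) = (0*(3 + (⅔)*(¼)) + 0)²*(-73) + (75 - 3*2)/(-16) = (0*(3 + ⅙) + 0)²*(-73) + (75 - 6)*(-1/16) = (0*(19/6) + 0)²*(-73) + 69*(-1/16) = (0 + 0)²*(-73) - 69/16 = 0²*(-73) - 69/16 = 0*(-73) - 69/16 = 0 - 69/16 = -69/16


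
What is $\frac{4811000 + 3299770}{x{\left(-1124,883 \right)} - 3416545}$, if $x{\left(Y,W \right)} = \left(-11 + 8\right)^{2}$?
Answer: $- \frac{4055385}{1708268} \approx -2.374$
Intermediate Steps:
$x{\left(Y,W \right)} = 9$ ($x{\left(Y,W \right)} = \left(-3\right)^{2} = 9$)
$\frac{4811000 + 3299770}{x{\left(-1124,883 \right)} - 3416545} = \frac{4811000 + 3299770}{9 - 3416545} = \frac{8110770}{-3416536} = 8110770 \left(- \frac{1}{3416536}\right) = - \frac{4055385}{1708268}$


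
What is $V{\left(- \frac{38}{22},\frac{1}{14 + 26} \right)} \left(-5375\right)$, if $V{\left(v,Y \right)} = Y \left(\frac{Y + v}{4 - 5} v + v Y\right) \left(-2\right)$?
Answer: $- \frac{388075}{484} \approx -801.81$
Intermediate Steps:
$V{\left(v,Y \right)} = - 2 Y \left(Y v + v \left(- Y - v\right)\right)$ ($V{\left(v,Y \right)} = Y \left(\frac{Y + v}{-1} v + Y v\right) \left(-2\right) = Y \left(\left(Y + v\right) \left(-1\right) v + Y v\right) \left(-2\right) = Y \left(\left(- Y - v\right) v + Y v\right) \left(-2\right) = Y \left(v \left(- Y - v\right) + Y v\right) \left(-2\right) = Y \left(Y v + v \left(- Y - v\right)\right) \left(-2\right) = - 2 Y \left(Y v + v \left(- Y - v\right)\right)$)
$V{\left(- \frac{38}{22},\frac{1}{14 + 26} \right)} \left(-5375\right) = \frac{2 \left(- \frac{38}{22}\right)^{2}}{14 + 26} \left(-5375\right) = \frac{2 \left(\left(-38\right) \frac{1}{22}\right)^{2}}{40} \left(-5375\right) = 2 \cdot \frac{1}{40} \left(- \frac{19}{11}\right)^{2} \left(-5375\right) = 2 \cdot \frac{1}{40} \cdot \frac{361}{121} \left(-5375\right) = \frac{361}{2420} \left(-5375\right) = - \frac{388075}{484}$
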